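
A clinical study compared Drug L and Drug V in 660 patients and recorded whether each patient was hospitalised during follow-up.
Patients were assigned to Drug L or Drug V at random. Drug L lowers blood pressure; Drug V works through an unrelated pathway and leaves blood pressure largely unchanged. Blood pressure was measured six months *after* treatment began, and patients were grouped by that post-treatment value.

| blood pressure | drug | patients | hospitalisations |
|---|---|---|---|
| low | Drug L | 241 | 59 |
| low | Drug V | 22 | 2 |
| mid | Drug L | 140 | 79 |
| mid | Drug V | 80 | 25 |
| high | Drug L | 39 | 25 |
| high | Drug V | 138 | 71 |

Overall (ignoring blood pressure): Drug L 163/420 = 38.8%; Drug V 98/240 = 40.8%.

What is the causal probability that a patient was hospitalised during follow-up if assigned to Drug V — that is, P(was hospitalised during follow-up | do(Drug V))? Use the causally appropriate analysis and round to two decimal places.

The stratified and pooled comparisons disagree (Drug V wins within each blood pressure; Drug L wins overall), so the answer turns on the causal role of blood pressure.
Blood pressure is downstream of the drug. One should not condition on a consequence of treatment, so the overall rates are the right comparison.
So P(outcome | do(Drug V)) is just the pooled rate for Drug V: 98/240 = 0.408.

0.41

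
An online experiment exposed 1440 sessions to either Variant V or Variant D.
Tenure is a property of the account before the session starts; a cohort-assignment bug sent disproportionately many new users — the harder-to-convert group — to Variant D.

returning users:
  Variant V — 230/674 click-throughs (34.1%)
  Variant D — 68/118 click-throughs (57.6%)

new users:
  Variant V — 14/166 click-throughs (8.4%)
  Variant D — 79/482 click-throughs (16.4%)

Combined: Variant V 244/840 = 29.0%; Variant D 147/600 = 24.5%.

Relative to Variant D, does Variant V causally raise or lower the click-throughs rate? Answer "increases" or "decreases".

decreases

User tenure satisfies the back-door criterion: it is not a descendant of the variant, and it blocks the spurious path from variant to outcome. Adjusting for it (i.e., using the within-user tenure rates) gives the causal effect.
Within each level — returning users: 34.1% vs 57.6%; new users: 8.4% vs 16.4% — Variant D is higher every time.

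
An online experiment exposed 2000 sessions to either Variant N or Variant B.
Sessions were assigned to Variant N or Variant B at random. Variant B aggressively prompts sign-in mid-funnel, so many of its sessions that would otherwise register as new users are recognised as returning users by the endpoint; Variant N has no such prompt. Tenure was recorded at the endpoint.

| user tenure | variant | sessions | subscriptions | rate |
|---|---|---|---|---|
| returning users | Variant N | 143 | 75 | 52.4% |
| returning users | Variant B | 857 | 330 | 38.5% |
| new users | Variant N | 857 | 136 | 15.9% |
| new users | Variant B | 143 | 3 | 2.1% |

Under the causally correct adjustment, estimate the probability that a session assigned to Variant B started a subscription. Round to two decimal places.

User tenure is recorded after the variant and is itself shifted by it — it sits on the causal path from variant to outcome. Conditioning on a mediator would strip out part of the effect we want; the pooled comparison gives the total causal effect.
So P(outcome | do(Variant B)) is just the pooled rate for Variant B: 333/1000 = 0.333.

0.33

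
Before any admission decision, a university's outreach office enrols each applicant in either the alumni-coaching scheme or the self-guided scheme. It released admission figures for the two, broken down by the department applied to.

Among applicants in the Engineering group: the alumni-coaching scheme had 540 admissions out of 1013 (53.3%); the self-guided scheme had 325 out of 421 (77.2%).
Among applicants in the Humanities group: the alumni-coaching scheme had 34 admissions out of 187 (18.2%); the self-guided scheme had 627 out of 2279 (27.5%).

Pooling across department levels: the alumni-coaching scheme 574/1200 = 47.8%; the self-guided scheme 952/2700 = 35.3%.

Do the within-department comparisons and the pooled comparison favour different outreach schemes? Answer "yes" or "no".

yes

Within each department level (Engineering 53.3% vs 77.2%; Humanities 18.2% vs 27.5%), the self-guided scheme has the higher rate every time. Pooled: 47.8% vs 35.3% — the alumni-coaching scheme has the higher rate overall. The two comparisons disagree.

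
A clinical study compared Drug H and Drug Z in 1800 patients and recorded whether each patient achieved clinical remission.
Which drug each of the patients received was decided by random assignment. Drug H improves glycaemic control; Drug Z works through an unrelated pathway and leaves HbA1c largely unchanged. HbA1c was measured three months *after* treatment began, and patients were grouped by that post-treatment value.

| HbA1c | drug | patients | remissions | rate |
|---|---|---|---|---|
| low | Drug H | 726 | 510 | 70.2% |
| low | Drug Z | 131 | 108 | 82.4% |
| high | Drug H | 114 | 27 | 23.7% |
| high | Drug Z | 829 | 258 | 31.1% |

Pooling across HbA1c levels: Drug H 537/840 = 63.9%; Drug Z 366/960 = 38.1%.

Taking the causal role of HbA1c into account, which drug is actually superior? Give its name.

HbA1c lies on the pathway drug → HbA1c → outcome, so adjusting for it blocks the indirect effect. For the total causal effect of drug, use the unadjusted pooled rates.
Pooled: Drug H 63.9% vs Drug Z 38.1%; Drug H is higher overall.

Drug H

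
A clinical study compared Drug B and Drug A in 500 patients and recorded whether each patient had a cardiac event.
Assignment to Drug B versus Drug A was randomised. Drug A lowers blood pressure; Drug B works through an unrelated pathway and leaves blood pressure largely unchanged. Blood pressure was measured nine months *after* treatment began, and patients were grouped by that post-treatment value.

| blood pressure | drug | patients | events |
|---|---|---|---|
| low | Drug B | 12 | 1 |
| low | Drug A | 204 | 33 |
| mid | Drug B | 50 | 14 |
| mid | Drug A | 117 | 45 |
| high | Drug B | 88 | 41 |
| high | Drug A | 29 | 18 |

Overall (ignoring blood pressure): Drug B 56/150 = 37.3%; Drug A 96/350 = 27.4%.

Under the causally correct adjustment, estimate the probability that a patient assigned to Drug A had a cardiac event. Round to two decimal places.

The blood pressure-specific comparison favours Drug B throughout, but the pooled figures favour Drug A. The question is whether to condition on blood pressure.
Blood pressure lies on the pathway drug → blood pressure → outcome, so adjusting for it blocks the indirect effect. For the total causal effect of drug, use the unadjusted pooled rates.
So P(outcome | do(Drug A)) is just the pooled rate for Drug A: 96/350 = 0.274.

0.27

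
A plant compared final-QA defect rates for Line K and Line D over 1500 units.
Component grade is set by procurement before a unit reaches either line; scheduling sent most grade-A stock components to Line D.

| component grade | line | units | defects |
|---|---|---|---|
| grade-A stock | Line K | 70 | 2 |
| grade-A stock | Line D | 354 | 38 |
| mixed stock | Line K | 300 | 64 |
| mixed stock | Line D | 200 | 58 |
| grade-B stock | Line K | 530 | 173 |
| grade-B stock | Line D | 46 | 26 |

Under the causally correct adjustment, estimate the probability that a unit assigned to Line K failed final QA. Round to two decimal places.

0.20

Component grade differs across lines for reasons unrelated to any effect of the line itself, and it separately predicts the outcome — a classic confounder. We must compare within component grade levels.
Standardising Line K to the population component grade mix: 0.283·2/70 + 0.333·64/300 + 0.384·173/530 = 0.205.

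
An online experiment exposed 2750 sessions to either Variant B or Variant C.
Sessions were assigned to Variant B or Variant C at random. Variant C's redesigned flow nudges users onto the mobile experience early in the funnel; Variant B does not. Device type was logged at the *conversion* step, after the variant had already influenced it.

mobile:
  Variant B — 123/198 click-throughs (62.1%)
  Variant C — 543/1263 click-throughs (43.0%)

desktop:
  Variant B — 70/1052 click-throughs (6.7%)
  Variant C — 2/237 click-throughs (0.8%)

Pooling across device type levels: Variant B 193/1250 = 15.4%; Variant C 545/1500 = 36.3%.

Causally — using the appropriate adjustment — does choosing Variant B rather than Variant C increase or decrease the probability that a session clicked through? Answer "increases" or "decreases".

Variant B is higher inside every device type stratum but Variant C is higher in aggregate. Whether to stratify depends on how device type relates to the variant.
Device type here is a post-treatment variable shaped by the variant; conditioning on it would introduce bias rather than remove it. The overall comparison is the causal one.
Pooled: Variant B 15.4% vs Variant C 36.3%; Variant C is higher overall.

decreases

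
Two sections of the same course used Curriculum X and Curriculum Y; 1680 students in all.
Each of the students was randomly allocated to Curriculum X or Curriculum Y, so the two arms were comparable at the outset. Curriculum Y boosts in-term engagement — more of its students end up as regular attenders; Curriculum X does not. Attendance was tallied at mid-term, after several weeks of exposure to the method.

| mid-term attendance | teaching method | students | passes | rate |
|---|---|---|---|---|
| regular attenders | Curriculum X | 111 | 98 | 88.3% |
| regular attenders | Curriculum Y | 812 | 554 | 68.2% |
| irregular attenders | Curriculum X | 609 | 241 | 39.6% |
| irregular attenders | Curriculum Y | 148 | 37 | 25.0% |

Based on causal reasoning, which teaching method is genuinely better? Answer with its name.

Mid-term attendance is downstream of the teaching method. One should not condition on a consequence of treatment, so the overall rates are the right comparison.
Pooled: Curriculum X 47.1% vs Curriculum Y 61.6%; Curriculum Y is higher overall.

Curriculum Y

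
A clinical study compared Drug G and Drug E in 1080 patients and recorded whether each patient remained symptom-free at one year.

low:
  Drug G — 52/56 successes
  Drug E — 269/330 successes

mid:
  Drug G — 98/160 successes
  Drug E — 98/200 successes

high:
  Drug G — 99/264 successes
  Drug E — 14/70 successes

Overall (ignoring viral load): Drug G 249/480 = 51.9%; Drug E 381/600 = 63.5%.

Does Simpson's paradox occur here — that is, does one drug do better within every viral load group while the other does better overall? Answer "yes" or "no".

yes

Within each viral load level (low 92.9% vs 81.5%; mid 61.3% vs 49.0%; high 37.5% vs 20.0%), Drug G has the higher rate every time. Pooled: 51.9% vs 63.5% — Drug E has the higher rate overall. The two comparisons disagree.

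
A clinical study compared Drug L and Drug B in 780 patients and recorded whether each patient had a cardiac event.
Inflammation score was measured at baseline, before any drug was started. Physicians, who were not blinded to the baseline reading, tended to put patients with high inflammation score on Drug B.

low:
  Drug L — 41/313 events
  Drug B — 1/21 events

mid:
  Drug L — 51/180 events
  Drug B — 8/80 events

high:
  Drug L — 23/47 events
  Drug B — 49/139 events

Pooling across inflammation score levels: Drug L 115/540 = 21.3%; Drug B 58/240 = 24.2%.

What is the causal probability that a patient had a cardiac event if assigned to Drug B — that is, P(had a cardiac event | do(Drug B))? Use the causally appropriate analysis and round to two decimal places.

Here inflammation score is a common cause — it drives both which drug a case falls under and the outcome. The crude comparison mixes populations; the stratum-specific rates are the causally relevant ones.
Standardising Drug B to the population inflammation score mix: 0.428·1/21 + 0.333·8/80 + 0.238·49/139 = 0.138.

0.14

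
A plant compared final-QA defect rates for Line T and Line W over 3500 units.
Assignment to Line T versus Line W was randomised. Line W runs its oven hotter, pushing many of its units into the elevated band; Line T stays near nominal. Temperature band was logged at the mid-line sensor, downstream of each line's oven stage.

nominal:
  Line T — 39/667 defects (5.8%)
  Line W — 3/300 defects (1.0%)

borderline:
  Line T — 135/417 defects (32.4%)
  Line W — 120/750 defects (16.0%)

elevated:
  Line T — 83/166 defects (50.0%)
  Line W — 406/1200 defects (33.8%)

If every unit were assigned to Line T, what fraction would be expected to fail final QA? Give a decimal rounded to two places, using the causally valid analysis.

In-process temperature band lies on the pathway line → in-process temperature band → outcome, so adjusting for it blocks the indirect effect. For the total causal effect of line, use the unadjusted pooled rates.
So P(outcome | do(Line T)) is just the pooled rate for Line T: 257/1250 = 0.206.

0.21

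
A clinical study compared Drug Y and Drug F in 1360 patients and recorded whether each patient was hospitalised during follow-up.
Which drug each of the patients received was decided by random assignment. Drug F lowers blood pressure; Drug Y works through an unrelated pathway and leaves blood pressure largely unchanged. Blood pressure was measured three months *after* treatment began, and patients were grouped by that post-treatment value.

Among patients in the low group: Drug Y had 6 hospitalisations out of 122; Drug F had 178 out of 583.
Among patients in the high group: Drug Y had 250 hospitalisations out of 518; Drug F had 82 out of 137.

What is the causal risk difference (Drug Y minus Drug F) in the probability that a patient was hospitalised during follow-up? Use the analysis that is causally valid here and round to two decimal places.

Drug Y is lower inside every blood pressure stratum but Drug F is lower in aggregate. Whether to stratify depends on how blood pressure relates to the drug.
Because the drug influences blood pressure, blood pressure is a post-treatment mediator, not a confounder. Stratifying on it would bias the estimate; the causal effect is the crude pooled difference.
The causal difference is the pooled difference: 0.400 − 0.361 = +0.039.

+0.04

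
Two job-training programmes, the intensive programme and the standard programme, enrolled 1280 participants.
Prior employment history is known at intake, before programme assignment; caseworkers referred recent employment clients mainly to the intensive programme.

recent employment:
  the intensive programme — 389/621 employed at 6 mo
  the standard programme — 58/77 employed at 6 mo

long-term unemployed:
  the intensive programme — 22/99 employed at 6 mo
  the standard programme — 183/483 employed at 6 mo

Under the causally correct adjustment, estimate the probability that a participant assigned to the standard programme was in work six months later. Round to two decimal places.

0.58

Since prior employment history is a pre-existing factor (not a product of the programme) and it affects the outcome on its own, it is a confounder. The stratified rates, not the pooled rate, identify the causal effect.
Standardising the standard programme to the population prior employment history mix: 0.545·58/77 + 0.455·183/483 = 0.583.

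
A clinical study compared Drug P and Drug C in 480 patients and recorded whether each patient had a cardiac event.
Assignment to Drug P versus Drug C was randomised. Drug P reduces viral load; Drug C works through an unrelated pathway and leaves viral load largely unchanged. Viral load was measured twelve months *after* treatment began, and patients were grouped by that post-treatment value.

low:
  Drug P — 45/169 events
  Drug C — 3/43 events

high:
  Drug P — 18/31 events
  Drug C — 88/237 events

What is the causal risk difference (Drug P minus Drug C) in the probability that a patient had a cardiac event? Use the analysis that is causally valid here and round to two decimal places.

The stratified and pooled comparisons disagree (Drug C wins within each viral load; Drug P wins overall), so the answer turns on the causal role of viral load.
The distribution of viral load is itself part of what the drug does — it is an intermediate outcome. Holding it fixed would remove that part of the effect; the total effect is the pooled difference.
The causal difference is the pooled difference: 0.315 − 0.325 = -0.010.

-0.01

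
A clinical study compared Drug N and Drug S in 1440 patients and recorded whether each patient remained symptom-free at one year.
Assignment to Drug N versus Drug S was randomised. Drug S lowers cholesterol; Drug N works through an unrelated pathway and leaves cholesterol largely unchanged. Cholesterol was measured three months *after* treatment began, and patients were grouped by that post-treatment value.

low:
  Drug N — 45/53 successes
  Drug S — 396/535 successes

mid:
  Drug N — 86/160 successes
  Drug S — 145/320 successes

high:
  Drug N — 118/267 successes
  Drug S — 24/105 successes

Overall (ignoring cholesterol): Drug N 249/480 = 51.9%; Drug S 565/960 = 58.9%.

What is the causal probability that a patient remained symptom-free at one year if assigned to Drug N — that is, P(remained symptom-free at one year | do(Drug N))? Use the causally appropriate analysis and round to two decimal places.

0.52

Cholesterol here is a post-treatment variable shaped by the drug; conditioning on it would introduce bias rather than remove it. The overall comparison is the causal one.
So P(outcome | do(Drug N)) is just the pooled rate for Drug N: 249/480 = 0.519.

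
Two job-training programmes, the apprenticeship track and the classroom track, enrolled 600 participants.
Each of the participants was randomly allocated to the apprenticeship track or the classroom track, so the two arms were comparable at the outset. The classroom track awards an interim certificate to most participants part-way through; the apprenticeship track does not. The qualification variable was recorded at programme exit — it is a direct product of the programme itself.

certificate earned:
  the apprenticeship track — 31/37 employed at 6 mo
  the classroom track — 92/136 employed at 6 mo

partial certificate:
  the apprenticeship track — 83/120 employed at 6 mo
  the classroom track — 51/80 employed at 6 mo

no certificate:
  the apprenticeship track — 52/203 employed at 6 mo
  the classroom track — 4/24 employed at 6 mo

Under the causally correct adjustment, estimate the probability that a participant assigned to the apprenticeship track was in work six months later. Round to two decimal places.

Qualification attained during the programme here is a post-treatment variable shaped by the programme; conditioning on it would introduce bias rather than remove it. The overall comparison is the causal one.
So P(outcome | do(the apprenticeship track)) is just the pooled rate for the apprenticeship track: 166/360 = 0.461.

0.46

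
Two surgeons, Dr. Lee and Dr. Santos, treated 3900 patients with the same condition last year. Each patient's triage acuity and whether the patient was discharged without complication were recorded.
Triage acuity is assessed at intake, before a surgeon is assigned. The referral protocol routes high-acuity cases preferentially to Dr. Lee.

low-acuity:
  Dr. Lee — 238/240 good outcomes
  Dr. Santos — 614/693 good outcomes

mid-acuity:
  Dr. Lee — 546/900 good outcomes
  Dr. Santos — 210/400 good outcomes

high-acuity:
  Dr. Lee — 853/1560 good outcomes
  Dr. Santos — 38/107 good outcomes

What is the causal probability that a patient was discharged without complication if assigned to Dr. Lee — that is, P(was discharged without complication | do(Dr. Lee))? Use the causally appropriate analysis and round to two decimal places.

Here triage acuity is a common cause — it drives both which surgeon a case falls under and the outcome. The crude comparison mixes populations; the stratum-specific rates are the causally relevant ones.
Standardising Dr. Lee to the population triage acuity mix: 0.239·238/240 + 0.333·546/900 + 0.427·853/1560 = 0.673.

0.67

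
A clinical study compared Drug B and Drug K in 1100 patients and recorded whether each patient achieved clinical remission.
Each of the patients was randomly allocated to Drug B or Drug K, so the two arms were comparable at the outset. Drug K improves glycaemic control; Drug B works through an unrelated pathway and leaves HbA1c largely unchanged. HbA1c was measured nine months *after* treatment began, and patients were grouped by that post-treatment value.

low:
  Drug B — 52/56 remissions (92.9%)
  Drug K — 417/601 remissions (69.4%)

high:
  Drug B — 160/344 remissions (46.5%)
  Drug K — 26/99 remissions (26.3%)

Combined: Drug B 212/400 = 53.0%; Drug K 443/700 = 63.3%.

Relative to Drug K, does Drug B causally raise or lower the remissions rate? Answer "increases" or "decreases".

The stratified and pooled comparisons disagree (Drug B wins within each HbA1c; Drug K wins overall), so the answer turns on the causal role of HbA1c.
HbA1c here is a post-treatment variable shaped by the drug; conditioning on it would introduce bias rather than remove it. The overall comparison is the causal one.
Pooled: Drug B 53.0% vs Drug K 63.3%; Drug K is higher overall.

decreases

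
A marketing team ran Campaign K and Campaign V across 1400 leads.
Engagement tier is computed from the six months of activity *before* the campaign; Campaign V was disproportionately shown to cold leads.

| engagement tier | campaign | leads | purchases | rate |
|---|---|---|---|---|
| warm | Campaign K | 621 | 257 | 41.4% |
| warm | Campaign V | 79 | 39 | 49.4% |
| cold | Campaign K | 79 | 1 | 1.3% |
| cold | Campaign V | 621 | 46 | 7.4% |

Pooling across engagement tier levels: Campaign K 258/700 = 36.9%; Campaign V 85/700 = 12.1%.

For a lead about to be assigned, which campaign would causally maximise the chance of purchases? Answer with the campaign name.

Here engagement tier is a common cause — it drives both which campaign a case falls under and the outcome. The crude comparison mixes populations; the stratum-specific rates are the causally relevant ones.
Within each level — warm: 41.4% vs 49.4%; cold: 1.3% vs 7.4% — Campaign V is higher every time.

Campaign V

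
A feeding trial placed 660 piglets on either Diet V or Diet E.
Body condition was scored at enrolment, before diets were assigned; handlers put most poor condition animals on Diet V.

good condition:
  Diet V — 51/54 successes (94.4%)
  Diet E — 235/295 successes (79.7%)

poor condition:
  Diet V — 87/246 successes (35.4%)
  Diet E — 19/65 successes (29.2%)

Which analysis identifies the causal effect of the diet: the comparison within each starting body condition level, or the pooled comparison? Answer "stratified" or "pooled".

Here starting body condition is a common cause — it drives both which diet a case falls under and the outcome. The crude comparison mixes populations; the stratum-specific rates are the causally relevant ones.
Within each level — good condition: 94.4% vs 79.7%; poor condition: 35.4% vs 29.2% — Diet V is higher every time.

stratified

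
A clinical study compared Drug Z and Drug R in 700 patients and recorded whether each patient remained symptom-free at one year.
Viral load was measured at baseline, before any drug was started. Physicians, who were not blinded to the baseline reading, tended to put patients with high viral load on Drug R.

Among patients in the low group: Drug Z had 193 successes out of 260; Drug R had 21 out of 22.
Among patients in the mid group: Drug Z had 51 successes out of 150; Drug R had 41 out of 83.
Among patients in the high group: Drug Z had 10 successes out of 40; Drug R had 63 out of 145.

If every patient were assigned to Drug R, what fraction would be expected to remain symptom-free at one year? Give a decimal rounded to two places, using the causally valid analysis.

0.66

The imbalance in viral load arose from how patients were allocated, not from anything the drug did; and viral load independently affects the outcome. The pooled gap is confounded — condition on viral load.
Standardising Drug R to the population viral load mix: 0.403·21/22 + 0.333·41/83 + 0.264·63/145 = 0.664.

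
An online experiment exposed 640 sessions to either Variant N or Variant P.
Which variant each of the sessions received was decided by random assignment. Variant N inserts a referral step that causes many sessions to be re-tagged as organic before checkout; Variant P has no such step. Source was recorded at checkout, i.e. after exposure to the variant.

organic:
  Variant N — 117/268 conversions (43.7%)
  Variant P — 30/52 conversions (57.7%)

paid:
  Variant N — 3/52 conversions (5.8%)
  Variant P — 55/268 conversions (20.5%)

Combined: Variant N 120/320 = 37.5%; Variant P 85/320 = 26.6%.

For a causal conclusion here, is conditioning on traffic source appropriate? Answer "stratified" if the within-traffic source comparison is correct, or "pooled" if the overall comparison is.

Traffic source is recorded after the variant and is itself shifted by it — it sits on the causal path from variant to outcome. Conditioning on a mediator would strip out part of the effect we want; the pooled comparison gives the total causal effect.
Pooled: Variant N 37.5% vs Variant P 26.6%; Variant N is higher overall.

pooled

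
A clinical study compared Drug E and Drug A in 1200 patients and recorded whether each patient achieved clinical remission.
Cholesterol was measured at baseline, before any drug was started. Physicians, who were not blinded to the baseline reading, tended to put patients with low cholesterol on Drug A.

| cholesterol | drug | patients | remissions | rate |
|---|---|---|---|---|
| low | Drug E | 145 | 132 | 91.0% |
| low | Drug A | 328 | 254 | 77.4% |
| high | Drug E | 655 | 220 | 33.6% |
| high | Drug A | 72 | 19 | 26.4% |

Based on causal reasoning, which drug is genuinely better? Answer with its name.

Drug E

Cholesterol satisfies the back-door criterion: it is not a descendant of the drug, and it blocks the spurious path from drug to outcome. Adjusting for it (i.e., using the within-cholesterol rates) gives the causal effect.
Within each level — low: 91.0% vs 77.4%; high: 33.6% vs 26.4% — Drug E is higher every time.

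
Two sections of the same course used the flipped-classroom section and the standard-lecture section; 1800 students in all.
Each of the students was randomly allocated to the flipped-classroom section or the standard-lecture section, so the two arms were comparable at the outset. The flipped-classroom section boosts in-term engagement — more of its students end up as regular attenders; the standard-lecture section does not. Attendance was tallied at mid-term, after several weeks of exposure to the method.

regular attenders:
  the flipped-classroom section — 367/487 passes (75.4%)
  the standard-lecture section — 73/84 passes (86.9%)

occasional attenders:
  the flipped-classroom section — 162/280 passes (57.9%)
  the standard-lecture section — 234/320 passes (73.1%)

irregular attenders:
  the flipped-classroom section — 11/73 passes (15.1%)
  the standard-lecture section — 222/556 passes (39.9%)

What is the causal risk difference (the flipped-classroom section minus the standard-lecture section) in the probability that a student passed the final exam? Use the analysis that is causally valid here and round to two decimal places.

Because the teaching method influences mid-term attendance, mid-term attendance is a post-treatment mediator, not a confounder. Stratifying on it would bias the estimate; the causal effect is the crude pooled difference.
The causal difference is the pooled difference: 0.643 − 0.551 = +0.092.

+0.09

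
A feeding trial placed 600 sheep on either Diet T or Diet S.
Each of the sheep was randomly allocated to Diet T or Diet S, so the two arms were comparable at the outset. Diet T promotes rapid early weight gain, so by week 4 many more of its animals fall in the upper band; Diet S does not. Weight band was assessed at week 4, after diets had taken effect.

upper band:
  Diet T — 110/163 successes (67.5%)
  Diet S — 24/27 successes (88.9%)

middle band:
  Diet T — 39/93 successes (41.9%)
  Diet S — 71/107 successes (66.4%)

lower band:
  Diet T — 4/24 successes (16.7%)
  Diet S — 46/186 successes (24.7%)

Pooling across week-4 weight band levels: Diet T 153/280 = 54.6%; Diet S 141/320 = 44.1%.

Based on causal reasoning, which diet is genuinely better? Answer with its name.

Diet T

Week-4 weight band lies on the pathway diet → week-4 weight band → outcome, so adjusting for it blocks the indirect effect. For the total causal effect of diet, use the unadjusted pooled rates.
Pooled: Diet T 54.6% vs Diet S 44.1%; Diet T is higher overall.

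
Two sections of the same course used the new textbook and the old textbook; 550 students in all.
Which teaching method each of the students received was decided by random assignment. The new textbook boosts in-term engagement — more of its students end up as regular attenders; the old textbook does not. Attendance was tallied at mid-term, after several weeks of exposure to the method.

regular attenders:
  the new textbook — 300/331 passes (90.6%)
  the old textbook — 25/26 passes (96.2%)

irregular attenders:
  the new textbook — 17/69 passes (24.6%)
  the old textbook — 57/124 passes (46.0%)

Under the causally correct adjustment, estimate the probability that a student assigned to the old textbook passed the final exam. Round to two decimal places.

0.55

Mid-term attendance is downstream of the teaching method. One should not condition on a consequence of treatment, so the overall rates are the right comparison.
So P(outcome | do(the old textbook)) is just the pooled rate for the old textbook: 82/150 = 0.547.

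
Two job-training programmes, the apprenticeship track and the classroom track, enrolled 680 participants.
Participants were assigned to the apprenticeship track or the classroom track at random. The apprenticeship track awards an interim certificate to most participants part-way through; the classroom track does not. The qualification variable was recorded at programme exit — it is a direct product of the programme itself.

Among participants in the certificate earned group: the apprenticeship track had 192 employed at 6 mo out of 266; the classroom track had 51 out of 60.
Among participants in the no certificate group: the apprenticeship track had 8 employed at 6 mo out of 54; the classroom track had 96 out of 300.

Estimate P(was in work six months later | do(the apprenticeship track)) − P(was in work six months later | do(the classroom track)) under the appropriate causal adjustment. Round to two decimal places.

+0.22

the classroom track is higher inside every qualification attained during the programme stratum but the apprenticeship track is higher in aggregate. Whether to stratify depends on how qualification attained during the programme relates to the programme.
Stratifying would compare programmes among participants the programmes themselves sorted into qualification attained during the programme groups — a form of selection on an intermediate. The unconditioned pooled rates give the total causal effect.
The causal difference is the pooled difference: 0.625 − 0.408 = +0.217.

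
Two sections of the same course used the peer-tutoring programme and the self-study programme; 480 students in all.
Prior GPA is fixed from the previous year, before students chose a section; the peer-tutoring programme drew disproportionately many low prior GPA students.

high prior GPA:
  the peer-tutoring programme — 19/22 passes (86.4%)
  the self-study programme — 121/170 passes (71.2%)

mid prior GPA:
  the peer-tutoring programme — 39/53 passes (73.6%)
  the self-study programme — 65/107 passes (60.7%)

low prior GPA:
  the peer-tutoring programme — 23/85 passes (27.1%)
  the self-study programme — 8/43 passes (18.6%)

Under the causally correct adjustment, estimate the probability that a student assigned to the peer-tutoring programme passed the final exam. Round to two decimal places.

Prior GPA band differs across teaching methods for reasons unrelated to any effect of the teaching method itself, and it separately predicts the outcome — a classic confounder. We must compare within prior GPA band levels.
Standardising the peer-tutoring programme to the population prior GPA band mix: 0.400·19/22 + 0.333·39/53 + 0.267·23/85 = 0.663.

0.66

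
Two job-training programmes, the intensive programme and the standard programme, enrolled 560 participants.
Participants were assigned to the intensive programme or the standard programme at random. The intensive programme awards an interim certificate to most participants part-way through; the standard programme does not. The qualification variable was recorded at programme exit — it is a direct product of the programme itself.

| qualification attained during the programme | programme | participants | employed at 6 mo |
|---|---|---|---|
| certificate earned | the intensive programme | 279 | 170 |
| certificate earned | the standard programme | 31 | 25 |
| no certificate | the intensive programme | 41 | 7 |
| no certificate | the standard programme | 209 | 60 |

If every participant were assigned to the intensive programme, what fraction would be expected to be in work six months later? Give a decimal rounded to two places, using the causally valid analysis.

0.55

the standard programme is higher inside every qualification attained during the programme stratum but the intensive programme is higher in aggregate. Whether to stratify depends on how qualification attained during the programme relates to the programme.
Qualification attained during the programme is downstream of the programme. One should not condition on a consequence of treatment, so the overall rates are the right comparison.
So P(outcome | do(the intensive programme)) is just the pooled rate for the intensive programme: 177/320 = 0.553.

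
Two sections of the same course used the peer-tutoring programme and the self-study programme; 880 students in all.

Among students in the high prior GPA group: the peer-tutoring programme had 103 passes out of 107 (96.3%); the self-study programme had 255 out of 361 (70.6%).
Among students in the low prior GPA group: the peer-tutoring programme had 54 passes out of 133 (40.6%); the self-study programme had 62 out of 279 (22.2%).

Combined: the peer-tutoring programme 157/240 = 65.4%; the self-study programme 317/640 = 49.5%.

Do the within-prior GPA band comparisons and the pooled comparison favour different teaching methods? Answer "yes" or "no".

no

Within each prior GPA band level (high prior GPA 96.3% vs 70.6%; low prior GPA 40.6% vs 22.2%), the peer-tutoring programme has the higher rate every time. Pooled: 65.4% vs 49.5% — the peer-tutoring programme has the higher rate overall. They agree.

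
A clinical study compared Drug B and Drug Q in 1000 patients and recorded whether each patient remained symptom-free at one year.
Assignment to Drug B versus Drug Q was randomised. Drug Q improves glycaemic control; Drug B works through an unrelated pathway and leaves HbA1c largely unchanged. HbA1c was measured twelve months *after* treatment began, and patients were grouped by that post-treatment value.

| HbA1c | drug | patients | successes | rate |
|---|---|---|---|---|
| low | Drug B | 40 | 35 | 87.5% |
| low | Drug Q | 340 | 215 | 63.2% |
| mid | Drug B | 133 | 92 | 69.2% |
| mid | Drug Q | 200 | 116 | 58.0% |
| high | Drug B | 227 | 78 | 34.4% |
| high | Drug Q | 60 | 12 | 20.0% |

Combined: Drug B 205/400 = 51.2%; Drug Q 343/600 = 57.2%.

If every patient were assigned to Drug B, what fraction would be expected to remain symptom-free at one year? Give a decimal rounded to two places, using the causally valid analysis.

The HbA1c-specific comparison favours Drug B throughout, but the pooled figures favour Drug Q. The question is whether to condition on HbA1c.
The distribution of HbA1c is itself part of what the drug does — it is an intermediate outcome. Holding it fixed would remove that part of the effect; the total effect is the pooled difference.
So P(outcome | do(Drug B)) is just the pooled rate for Drug B: 205/400 = 0.512.

0.51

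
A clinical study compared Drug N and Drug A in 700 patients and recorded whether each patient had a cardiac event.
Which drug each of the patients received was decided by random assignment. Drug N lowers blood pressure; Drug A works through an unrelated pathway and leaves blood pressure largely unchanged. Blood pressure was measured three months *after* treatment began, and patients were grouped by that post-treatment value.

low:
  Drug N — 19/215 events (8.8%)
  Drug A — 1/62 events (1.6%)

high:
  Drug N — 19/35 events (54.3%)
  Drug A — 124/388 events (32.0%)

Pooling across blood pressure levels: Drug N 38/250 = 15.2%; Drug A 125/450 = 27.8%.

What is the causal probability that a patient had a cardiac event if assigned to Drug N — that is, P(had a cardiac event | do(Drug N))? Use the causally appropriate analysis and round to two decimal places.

Stratifying would compare drugs among patients the drugs themselves sorted into blood pressure groups — a form of selection on an intermediate. The unconditioned pooled rates give the total causal effect.
So P(outcome | do(Drug N)) is just the pooled rate for Drug N: 38/250 = 0.152.

0.15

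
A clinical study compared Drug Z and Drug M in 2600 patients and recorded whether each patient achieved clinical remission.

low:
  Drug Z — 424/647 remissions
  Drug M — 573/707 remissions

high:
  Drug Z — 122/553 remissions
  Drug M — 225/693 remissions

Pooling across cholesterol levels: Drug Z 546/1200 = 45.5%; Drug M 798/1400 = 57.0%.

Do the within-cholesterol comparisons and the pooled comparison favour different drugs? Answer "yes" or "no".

no

Within each cholesterol level (low 65.5% vs 81.0%; high 22.1% vs 32.5%), Drug M has the higher rate every time. Pooled: 45.5% vs 57.0% — Drug M has the higher rate overall. They agree.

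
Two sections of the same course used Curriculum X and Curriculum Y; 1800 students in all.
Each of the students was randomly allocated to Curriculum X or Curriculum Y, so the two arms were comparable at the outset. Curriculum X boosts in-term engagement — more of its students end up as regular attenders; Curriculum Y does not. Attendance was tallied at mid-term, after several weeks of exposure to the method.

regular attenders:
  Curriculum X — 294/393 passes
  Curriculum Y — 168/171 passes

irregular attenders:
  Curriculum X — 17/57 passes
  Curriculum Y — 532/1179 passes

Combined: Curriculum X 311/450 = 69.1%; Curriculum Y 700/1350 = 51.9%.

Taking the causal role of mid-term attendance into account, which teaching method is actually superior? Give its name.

The mid-term attendance-specific comparison favours Curriculum Y throughout, but the pooled figures favour Curriculum X. The question is whether to condition on mid-term attendance.
Mid-term attendance is recorded after the teaching method and is itself shifted by it — it sits on the causal path from teaching method to outcome. Conditioning on a mediator would strip out part of the effect we want; the pooled comparison gives the total causal effect.
Pooled: Curriculum X 69.1% vs Curriculum Y 51.9%; Curriculum X is higher overall.

Curriculum X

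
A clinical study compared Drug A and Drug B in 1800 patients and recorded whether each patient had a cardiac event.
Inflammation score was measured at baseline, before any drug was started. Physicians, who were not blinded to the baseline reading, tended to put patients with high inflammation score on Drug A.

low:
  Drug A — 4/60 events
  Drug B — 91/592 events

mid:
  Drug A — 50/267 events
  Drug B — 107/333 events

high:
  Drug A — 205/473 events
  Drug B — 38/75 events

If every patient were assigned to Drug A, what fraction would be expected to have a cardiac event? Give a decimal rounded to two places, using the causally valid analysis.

0.22

The imbalance in inflammation score arose from how patients were allocated, not from anything the drug did; and inflammation score independently affects the outcome. The pooled gap is confounded — condition on inflammation score.
Standardising Drug A to the population inflammation score mix: 0.362·4/60 + 0.333·50/267 + 0.304·205/473 = 0.219.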